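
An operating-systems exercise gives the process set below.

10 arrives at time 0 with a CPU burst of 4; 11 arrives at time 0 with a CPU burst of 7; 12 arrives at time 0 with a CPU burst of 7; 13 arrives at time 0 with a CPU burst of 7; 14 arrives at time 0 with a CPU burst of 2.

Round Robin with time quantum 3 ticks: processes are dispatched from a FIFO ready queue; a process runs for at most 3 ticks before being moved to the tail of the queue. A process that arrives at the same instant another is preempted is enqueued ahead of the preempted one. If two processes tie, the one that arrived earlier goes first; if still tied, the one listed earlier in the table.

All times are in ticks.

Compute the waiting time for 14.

12

Schedule: | 10 0-3 | 11 3-6 | 12 6-9 | 13 9-12 | 14 12-14 | 10 14-15 | 11 15-18 | 12 18-21 | 13 21-24 | 11 24-25 | 12 25-26 | 13 26-27 |
Completion: 10=15  11=25  12=26  13=27  14=14
Waiting(14) = turnaround − burst = 14 − 2 = 12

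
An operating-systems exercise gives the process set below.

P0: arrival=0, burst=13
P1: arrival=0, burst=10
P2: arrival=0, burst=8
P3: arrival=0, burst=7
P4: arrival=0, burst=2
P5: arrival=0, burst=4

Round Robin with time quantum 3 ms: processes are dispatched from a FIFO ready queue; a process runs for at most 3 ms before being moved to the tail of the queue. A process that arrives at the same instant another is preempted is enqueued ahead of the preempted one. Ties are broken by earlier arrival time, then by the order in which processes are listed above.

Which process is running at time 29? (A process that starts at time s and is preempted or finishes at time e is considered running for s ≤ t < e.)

P5

Timeline: | P0 0-3 | P1 3-6 | P2 6-9 | P3 9-12 | P4 12-14 | P5 14-17 | P0 17-20 | P1 20-23 | P2 23-26 | P3 26-29 | P5 29-30 | P0 30-33 | P1 33-36 | P2 36-38 | P3 38-39 | P0 39-42 | P1 42-43 | P0 43-44 |
Completion: P0=44  P1=43  P2=38  P3=39  P4=14  P5=30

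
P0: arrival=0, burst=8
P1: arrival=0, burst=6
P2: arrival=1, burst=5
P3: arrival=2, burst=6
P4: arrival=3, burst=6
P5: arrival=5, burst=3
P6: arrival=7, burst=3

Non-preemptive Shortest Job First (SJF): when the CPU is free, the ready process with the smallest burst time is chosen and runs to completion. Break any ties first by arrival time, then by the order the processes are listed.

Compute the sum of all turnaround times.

Gantt: | P1 0-6 | P5 6-9 | P6 9-12 | P2 12-17 | P3 17-23 | P4 23-29 | P0 29-37 |
Completion: P0=37  P1=6  P2=17  P3=23  P4=29  P5=9  P6=12
Turnaround (C−A): P0=37  P1=6  P2=16  P3=21  P4=26  P5=4  P6=5
Turnaround = completion − arrival: P0=37, P1=6, P2=16, P3=21, P4=26, P5=4, P6=5
Total turnaround = 37 + 6 + 16 + 21 + 26 + 4 + 5 = 115

115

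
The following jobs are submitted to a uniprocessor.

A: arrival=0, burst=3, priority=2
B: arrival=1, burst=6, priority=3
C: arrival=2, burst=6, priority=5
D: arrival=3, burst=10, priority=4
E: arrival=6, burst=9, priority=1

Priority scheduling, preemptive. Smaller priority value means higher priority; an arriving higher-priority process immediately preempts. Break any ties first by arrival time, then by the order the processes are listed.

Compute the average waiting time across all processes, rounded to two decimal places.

10.40

Gantt: | A 0-3 | B 3-6 | E 6-15 | B 15-18 | D 18-28 | C 28-34 |
Completion: A=3  B=18  C=34  D=28  E=15
Turnaround (C−A): A=3  B=17  C=32  D=25  E=9
Waiting times: A=0, B=11, C=26, D=15, E=0
Average waiting = (0+11+26+15+0) / 5 = 52/5 = 10.40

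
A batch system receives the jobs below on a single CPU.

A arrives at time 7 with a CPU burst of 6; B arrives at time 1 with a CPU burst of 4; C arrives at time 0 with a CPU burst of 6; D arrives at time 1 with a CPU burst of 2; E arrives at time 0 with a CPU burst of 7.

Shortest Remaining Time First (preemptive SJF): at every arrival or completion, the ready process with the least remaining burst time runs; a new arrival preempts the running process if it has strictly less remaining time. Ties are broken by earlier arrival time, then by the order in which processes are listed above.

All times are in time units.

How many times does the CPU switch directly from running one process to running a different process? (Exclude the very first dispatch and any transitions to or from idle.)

5

Schedule: | C 0-1 | D 1-3 | B 3-7 | C 7-12 | A 12-18 | E 18-25 |
Completion: A=18  B=7  C=12  D=3  E=25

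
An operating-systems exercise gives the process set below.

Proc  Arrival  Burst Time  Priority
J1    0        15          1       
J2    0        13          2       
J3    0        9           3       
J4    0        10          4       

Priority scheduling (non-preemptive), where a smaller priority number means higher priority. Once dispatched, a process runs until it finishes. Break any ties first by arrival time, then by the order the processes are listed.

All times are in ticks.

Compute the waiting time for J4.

37

Gantt: | J1 0-15 | J2 15-28 | J3 28-37 | J4 37-47 |
Completion: J1=15  J2=28  J3=37  J4=47
Waiting(J4) = turnaround − burst = 47 − 10 = 37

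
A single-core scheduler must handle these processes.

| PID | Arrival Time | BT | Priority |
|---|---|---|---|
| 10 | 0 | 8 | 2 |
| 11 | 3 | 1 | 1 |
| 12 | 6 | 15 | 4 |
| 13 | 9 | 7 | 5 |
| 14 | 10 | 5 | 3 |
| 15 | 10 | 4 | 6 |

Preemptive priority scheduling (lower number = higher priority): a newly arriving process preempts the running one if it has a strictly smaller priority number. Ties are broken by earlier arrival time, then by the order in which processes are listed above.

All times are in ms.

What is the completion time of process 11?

4

Schedule: | 10 0-3 | 11 3-4 | 10 4-9 | 12 9-10 | 14 10-15 | 12 15-29 | 13 29-36 | 15 36-40 |
Completion: 10=9  11=4  12=29  13=36  14=15  15=40
Turnaround (C−A): 10=9  11=1  12=23  13=27  14=5  15=30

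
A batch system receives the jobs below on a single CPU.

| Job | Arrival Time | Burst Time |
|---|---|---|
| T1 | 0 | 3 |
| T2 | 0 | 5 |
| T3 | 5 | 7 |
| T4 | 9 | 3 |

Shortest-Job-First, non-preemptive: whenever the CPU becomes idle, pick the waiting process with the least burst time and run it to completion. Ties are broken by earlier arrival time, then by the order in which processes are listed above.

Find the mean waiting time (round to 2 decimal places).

3.00

Schedule: | T1 0-3 | T2 3-8 | T3 8-15 | T4 15-18 |
Completion: T1=3  T2=8  T3=15  T4=18
Turnaround (C−A): T1=3  T2=8  T3=10  T4=9
Waiting times: T1=0, T2=3, T3=3, T4=6
Average waiting = (0+3+3+6) / 4 = 12/4 = 3.00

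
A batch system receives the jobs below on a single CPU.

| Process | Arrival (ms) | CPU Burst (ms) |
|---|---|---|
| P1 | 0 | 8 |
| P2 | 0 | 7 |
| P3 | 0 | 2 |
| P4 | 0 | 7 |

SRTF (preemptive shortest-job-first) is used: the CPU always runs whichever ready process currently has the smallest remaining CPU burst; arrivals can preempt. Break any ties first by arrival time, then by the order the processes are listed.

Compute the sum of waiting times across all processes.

Schedule: | P3 0-2 | P2 2-9 | P4 9-16 | P1 16-24 |
Completion: P1=24  P2=9  P3=2  P4=16
Turnaround (C−A): P1=24  P2=9  P3=2  P4=16
Waiting = turnaround − burst: P1=16, P2=2, P3=0, P4=9
Total waiting = 16 + 2 + 0 + 9 = 27

27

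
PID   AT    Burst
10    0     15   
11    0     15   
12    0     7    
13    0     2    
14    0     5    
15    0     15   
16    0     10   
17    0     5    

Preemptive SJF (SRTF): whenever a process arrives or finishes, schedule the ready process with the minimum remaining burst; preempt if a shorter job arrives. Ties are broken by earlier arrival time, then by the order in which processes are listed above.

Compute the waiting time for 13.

Timeline: | 13 0-2 | 14 2-7 | 17 7-12 | 12 12-19 | 16 19-29 | 10 29-44 | 11 44-59 | 15 59-74 |
Completion: 10=44  11=59  12=19  13=2  14=7  15=74  16=29  17=12
Waiting(13) = turnaround − burst = 2 − 2 = 0

0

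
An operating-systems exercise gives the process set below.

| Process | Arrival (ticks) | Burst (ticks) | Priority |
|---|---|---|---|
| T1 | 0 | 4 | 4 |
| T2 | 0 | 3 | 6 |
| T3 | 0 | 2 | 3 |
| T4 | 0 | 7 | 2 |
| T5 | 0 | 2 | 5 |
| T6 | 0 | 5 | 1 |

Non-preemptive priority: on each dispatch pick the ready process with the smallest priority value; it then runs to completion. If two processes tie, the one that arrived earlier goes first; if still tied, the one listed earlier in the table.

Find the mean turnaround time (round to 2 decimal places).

Schedule: | T6 0-5 | T4 5-12 | T3 12-14 | T1 14-18 | T5 18-20 | T2 20-23 |
Completion: T1=18  T2=23  T3=14  T4=12  T5=20  T6=5
Turnaround (C−A): T1=18  T2=23  T3=14  T4=12  T5=20  T6=5
Turnaround times: T1=18, T2=23, T3=14, T4=12, T5=20, T6=5
Average turnaround = (18+23+14+12+20+5) / 6 = 92/6 = 15.33

15.33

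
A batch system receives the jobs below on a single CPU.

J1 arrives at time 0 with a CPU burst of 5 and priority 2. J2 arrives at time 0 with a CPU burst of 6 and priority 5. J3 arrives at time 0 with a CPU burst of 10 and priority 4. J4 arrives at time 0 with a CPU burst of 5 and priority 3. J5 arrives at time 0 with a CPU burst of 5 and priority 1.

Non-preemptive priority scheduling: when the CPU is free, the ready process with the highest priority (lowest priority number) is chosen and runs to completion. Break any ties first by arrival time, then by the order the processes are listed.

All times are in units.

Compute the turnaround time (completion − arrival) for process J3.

Schedule: | J5 0-5 | J1 5-10 | J4 10-15 | J3 15-25 | J2 25-31 |
Completion: J1=10  J2=31  J3=25  J4=15  J5=5
Turnaround (C−A): J1=10  J2=31  J3=25  J4=15  J5=5
Turnaround(J3) = completion − arrival = 25 − 0 = 25

25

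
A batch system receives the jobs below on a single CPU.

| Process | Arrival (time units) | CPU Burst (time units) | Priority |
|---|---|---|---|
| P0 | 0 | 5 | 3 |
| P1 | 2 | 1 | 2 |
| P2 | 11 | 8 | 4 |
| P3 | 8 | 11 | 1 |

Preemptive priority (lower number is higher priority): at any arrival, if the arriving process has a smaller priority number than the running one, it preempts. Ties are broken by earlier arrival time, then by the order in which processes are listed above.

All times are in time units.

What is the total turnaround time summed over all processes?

Gantt: | P0 0-2 | P1 2-3 | P0 3-6 | idle 6-8 | P3 8-19 | P2 19-27 |
Completion: P0=6  P1=3  P2=27  P3=19
Turnaround (C−A): P0=6  P1=1  P2=16  P3=11
Turnaround = completion − arrival: P0=6, P1=1, P2=16, P3=11
Total turnaround = 6 + 1 + 16 + 11 = 34

34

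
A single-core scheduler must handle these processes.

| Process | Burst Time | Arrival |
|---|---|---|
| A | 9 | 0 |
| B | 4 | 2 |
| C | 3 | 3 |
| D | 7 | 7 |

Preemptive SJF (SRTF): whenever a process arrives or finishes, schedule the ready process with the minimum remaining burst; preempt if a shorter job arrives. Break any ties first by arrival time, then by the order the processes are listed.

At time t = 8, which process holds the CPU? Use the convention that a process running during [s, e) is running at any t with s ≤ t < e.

C

Timeline: | A 0-2 | B 2-6 | C 6-9 | A 9-16 | D 16-23 |
Completion: A=16  B=6  C=9  D=23
Turnaround (C−A): A=16  B=4  C=6  D=16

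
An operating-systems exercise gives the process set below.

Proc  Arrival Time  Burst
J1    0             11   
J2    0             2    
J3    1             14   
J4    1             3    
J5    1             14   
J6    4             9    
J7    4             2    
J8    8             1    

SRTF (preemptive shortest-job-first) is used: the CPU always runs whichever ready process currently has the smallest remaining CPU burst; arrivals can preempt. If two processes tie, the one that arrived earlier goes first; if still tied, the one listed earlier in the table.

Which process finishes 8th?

J5

Timeline: | J2 0-2 | J4 2-5 | J7 5-7 | J6 7-8 | J8 8-9 | J6 9-17 | J1 17-28 | J3 28-42 | J5 42-56 |
Completion: J1=28  J2=2  J3=42  J4=5  J5=56  J6=17  J7=7  J8=9
Finish order: J2 → J4 → J7 → J8 → J6 → J1 → J3 → J5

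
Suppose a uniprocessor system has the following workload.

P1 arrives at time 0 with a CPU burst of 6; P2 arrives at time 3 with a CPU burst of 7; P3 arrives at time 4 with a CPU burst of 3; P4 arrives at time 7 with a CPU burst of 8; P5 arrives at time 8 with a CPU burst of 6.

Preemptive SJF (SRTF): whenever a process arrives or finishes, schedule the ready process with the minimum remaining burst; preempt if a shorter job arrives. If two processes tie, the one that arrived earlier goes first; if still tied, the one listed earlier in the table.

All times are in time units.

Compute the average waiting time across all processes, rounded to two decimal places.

6.00

Gantt: | P1 0-6 | P3 6-9 | P5 9-15 | P2 15-22 | P4 22-30 |
Completion: P1=6  P2=22  P3=9  P4=30  P5=15
Turnaround (C−A): P1=6  P2=19  P3=5  P4=23  P5=7
Waiting times: P1=0, P2=12, P3=2, P4=15, P5=1
Average waiting = (0+12+2+15+1) / 5 = 30/5 = 6.00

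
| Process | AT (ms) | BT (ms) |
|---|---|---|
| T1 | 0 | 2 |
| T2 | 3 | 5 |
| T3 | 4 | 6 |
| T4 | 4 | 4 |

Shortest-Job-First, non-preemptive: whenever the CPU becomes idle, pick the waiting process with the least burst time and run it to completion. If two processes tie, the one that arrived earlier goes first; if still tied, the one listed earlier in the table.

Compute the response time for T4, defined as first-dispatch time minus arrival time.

4

Schedule: | T1 0-2 | idle 2-3 | T2 3-8 | T4 8-12 | T3 12-18 |
Completion: T1=2  T2=8  T3=18  T4=12
Response(T4) = first start − arrival = 8 − 4 = 4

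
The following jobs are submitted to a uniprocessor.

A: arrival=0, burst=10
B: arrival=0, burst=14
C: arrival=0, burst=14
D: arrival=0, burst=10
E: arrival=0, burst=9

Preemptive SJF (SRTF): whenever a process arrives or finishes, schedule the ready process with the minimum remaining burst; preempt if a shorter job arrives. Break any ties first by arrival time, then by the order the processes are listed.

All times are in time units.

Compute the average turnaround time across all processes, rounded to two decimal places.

Gantt: | E 0-9 | A 9-19 | D 19-29 | B 29-43 | C 43-57 |
Completion: A=19  B=43  C=57  D=29  E=9
Turnaround (C−A): A=19  B=43  C=57  D=29  E=9
Turnaround times: A=19, B=43, C=57, D=29, E=9
Average turnaround = (19+43+57+29+9) / 5 = 157/5 = 31.40

31.40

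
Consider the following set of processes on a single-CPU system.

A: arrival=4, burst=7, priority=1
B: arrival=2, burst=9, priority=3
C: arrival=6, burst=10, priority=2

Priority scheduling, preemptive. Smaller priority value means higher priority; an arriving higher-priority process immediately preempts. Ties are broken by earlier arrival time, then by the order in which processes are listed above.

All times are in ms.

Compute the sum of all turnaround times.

48

Gantt: | idle 0-2 | B 2-4 | A 4-11 | C 11-21 | B 21-28 |
Completion: A=11  B=28  C=21
Turnaround = completion − arrival: A=7, B=26, C=15
Total turnaround = 7 + 26 + 15 = 48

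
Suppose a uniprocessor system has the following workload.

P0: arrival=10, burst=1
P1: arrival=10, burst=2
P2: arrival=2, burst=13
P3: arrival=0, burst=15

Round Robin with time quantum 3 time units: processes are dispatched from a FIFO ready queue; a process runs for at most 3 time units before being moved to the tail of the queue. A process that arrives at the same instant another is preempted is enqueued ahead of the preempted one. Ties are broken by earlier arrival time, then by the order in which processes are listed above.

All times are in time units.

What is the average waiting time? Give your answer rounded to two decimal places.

10.50

Timeline: | P3 0-3 | P2 3-6 | P3 6-9 | P2 9-12 | P3 12-15 | P0 15-16 | P1 16-18 | P2 18-21 | P3 21-24 | P2 24-27 | P3 27-30 | P2 30-31 |
Completion: P0=16  P1=18  P2=31  P3=30
Turnaround (C−A): P0=6  P1=8  P2=29  P3=30
Waiting times: P0=5, P1=6, P2=16, P3=15
Average waiting = (5+6+16+15) / 4 = 42/4 = 10.50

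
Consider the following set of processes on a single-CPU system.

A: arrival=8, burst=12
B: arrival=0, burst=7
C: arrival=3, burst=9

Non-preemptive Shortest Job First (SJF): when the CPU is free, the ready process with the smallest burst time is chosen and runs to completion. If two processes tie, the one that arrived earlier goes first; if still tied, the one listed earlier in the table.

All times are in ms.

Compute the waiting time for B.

0

Timeline: | B 0-7 | C 7-16 | A 16-28 |
Completion: A=28  B=7  C=16
Waiting(B) = turnaround − burst = 7 − 7 = 0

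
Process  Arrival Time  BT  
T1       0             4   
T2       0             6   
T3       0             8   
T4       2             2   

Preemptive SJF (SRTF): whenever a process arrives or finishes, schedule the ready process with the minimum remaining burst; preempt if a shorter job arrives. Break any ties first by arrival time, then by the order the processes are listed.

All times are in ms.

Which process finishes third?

Schedule: | T1 0-4 | T4 4-6 | T2 6-12 | T3 12-20 |
Completion: T1=4  T2=12  T3=20  T4=6
Turnaround (C−A): T1=4  T2=12  T3=20  T4=4
Finish order: T1 → T4 → T2 → T3

T2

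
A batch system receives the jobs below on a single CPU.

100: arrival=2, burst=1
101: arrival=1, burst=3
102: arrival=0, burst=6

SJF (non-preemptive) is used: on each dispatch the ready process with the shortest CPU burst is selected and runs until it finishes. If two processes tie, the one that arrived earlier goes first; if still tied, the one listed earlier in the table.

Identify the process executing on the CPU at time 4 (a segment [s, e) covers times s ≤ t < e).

102

Gantt: | 102 0-6 | 100 6-7 | 101 7-10 |
Completion: 100=7  101=10  102=6
Turnaround (C−A): 100=5  101=9  102=6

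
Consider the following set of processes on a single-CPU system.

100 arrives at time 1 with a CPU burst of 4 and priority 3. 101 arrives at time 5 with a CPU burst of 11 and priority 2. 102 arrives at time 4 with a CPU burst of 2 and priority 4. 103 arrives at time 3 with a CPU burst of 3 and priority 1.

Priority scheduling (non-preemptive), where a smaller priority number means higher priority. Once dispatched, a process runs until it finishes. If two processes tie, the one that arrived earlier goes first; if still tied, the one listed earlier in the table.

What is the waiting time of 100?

0

Gantt: | idle 0-1 | 100 1-5 | 103 5-8 | 101 8-19 | 102 19-21 |
Completion: 100=5  101=19  102=21  103=8
Turnaround (C−A): 100=4  101=14  102=17  103=5
Waiting(100) = turnaround − burst = 4 − 4 = 0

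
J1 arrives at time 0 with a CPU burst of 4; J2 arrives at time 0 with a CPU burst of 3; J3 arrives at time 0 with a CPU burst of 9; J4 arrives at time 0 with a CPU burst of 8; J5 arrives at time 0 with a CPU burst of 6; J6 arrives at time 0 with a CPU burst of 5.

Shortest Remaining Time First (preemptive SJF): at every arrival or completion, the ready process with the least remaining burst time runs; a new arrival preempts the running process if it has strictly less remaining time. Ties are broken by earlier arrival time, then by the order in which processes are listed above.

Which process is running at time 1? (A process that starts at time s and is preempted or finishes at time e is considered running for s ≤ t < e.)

Schedule: | J2 0-3 | J1 3-7 | J6 7-12 | J5 12-18 | J4 18-26 | J3 26-35 |
Completion: J1=7  J2=3  J3=35  J4=26  J5=18  J6=12

J2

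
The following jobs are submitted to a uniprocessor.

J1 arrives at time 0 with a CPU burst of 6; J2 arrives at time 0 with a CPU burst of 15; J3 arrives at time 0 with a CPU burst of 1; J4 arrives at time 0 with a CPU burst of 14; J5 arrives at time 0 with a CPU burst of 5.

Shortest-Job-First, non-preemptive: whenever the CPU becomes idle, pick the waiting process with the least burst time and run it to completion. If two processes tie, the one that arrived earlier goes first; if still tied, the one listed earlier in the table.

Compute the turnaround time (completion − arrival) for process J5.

6

Schedule: | J3 0-1 | J5 1-6 | J1 6-12 | J4 12-26 | J2 26-41 |
Completion: J1=12  J2=41  J3=1  J4=26  J5=6
Turnaround(J5) = completion − arrival = 6 − 0 = 6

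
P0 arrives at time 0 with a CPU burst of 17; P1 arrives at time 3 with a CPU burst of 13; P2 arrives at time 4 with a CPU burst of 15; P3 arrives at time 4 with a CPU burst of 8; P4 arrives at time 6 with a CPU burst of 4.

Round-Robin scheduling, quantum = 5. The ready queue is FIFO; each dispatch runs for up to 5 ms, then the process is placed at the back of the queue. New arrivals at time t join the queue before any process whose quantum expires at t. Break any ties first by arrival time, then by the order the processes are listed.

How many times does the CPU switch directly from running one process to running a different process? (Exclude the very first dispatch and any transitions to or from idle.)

12

Timeline: | P0 0-5 | P1 5-10 | P2 10-15 | P3 15-20 | P0 20-25 | P4 25-29 | P1 29-34 | P2 34-39 | P3 39-42 | P0 42-47 | P1 47-50 | P2 50-55 | P0 55-57 |
Completion: P0=57  P1=50  P2=55  P3=42  P4=29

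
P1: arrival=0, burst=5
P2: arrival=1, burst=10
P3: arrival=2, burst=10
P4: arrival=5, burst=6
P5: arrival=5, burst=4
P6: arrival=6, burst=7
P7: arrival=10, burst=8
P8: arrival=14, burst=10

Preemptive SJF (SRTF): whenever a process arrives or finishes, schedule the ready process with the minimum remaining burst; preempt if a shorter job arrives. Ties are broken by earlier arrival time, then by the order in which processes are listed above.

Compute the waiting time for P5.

0

Gantt: | P1 0-5 | P5 5-9 | P4 9-15 | P6 15-22 | P7 22-30 | P2 30-40 | P3 40-50 | P8 50-60 |
Completion: P1=5  P2=40  P3=50  P4=15  P5=9  P6=22  P7=30  P8=60
Waiting(P5) = turnaround − burst = 4 − 4 = 0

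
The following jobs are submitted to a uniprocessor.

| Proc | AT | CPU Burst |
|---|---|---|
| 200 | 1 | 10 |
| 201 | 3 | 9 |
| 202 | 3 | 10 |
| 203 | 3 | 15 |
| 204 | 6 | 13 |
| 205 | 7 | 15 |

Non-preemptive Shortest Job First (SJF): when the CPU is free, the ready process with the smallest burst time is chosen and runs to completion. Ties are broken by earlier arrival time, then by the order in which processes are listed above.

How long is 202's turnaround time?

Gantt: | idle 0-1 | 200 1-11 | 201 11-20 | 202 20-30 | 204 30-43 | 203 43-58 | 205 58-73 |
Completion: 200=11  201=20  202=30  203=58  204=43  205=73
Turnaround (C−A): 200=10  201=17  202=27  203=55  204=37  205=66
Turnaround(202) = completion − arrival = 30 − 3 = 27

27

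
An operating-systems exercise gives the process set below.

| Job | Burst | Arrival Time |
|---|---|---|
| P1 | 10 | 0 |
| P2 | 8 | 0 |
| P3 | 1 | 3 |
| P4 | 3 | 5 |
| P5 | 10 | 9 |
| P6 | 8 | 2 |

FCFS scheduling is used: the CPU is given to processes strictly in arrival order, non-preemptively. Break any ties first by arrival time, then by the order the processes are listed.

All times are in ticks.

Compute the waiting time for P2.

10

Timeline: | P1 0-10 | P2 10-18 | P6 18-26 | P3 26-27 | P4 27-30 | P5 30-40 |
Completion: P1=10  P2=18  P3=27  P4=30  P5=40  P6=26
Waiting(P2) = turnaround − burst = 18 − 8 = 10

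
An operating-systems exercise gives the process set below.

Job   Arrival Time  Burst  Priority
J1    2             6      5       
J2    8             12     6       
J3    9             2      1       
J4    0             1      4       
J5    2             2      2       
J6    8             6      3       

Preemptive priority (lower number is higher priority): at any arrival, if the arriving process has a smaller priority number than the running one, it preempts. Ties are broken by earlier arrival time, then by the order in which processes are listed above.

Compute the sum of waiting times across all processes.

Timeline: | J4 0-1 | idle 1-2 | J5 2-4 | J1 4-8 | J6 8-9 | J3 9-11 | J6 11-16 | J1 16-18 | J2 18-30 |
Completion: J1=18  J2=30  J3=11  J4=1  J5=4  J6=16
Turnaround (C−A): J1=16  J2=22  J3=2  J4=1  J5=2  J6=8
Waiting = turnaround − burst: J1=10, J2=10, J3=0, J4=0, J5=0, J6=2
Total waiting = 10 + 10 + 0 + 0 + 0 + 2 = 22

22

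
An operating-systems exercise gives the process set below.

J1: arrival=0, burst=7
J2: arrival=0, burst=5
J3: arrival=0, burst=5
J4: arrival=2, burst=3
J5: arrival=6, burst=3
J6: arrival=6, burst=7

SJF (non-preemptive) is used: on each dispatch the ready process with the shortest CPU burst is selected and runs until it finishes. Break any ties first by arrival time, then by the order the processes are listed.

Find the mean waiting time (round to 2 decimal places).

8.17

Timeline: | J2 0-5 | J4 5-8 | J5 8-11 | J3 11-16 | J1 16-23 | J6 23-30 |
Completion: J1=23  J2=5  J3=16  J4=8  J5=11  J6=30
Turnaround (C−A): J1=23  J2=5  J3=16  J4=6  J5=5  J6=24
Waiting times: J1=16, J2=0, J3=11, J4=3, J5=2, J6=17
Average waiting = (16+0+11+3+2+17) / 6 = 49/6 = 8.17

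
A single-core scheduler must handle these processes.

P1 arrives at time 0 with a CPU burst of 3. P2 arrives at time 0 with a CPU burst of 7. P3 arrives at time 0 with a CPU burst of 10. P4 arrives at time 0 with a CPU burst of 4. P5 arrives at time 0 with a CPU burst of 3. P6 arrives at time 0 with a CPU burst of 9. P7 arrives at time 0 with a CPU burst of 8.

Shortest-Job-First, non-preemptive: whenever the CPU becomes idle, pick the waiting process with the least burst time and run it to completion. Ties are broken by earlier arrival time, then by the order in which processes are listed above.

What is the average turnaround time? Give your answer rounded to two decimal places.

19.86

Gantt: | P1 0-3 | P5 3-6 | P4 6-10 | P2 10-17 | P7 17-25 | P6 25-34 | P3 34-44 |
Completion: P1=3  P2=17  P3=44  P4=10  P5=6  P6=34  P7=25
Turnaround (C−A): P1=3  P2=17  P3=44  P4=10  P5=6  P6=34  P7=25
Turnaround times: P1=3, P2=17, P3=44, P4=10, P5=6, P6=34, P7=25
Average turnaround = (3+17+44+10+6+34+25) / 7 = 139/7 = 19.86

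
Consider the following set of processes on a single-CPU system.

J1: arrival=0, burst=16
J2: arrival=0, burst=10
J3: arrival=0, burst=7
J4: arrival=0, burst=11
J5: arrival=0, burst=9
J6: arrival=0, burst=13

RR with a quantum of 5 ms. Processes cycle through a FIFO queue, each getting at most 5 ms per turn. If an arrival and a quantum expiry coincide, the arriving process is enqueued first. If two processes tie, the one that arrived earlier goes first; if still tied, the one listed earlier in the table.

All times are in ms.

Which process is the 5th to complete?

J6

Gantt: | J1 0-5 | J2 5-10 | J3 10-15 | J4 15-20 | J5 20-25 | J6 25-30 | J1 30-35 | J2 35-40 | J3 40-42 | J4 42-47 | J5 47-51 | J6 51-56 | J1 56-61 | J4 61-62 | J6 62-65 | J1 65-66 |
Completion: J1=66  J2=40  J3=42  J4=62  J5=51  J6=65
Finish order: J2 → J3 → J5 → J4 → J6 → J1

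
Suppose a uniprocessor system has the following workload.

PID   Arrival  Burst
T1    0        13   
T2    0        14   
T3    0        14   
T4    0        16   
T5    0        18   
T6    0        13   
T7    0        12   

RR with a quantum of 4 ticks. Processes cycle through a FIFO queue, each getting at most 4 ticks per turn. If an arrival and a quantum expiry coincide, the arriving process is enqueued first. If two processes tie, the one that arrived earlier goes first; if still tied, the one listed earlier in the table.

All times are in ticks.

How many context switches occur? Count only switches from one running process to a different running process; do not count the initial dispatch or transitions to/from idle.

Schedule: | T1 0-4 | T2 4-8 | T3 8-12 | T4 12-16 | T5 16-20 | T6 20-24 | T7 24-28 | T1 28-32 | T2 32-36 | T3 36-40 | T4 40-44 | T5 44-48 | T6 48-52 | T7 52-56 | T1 56-60 | T2 60-64 | T3 64-68 | T4 68-72 | T5 72-76 | T6 76-80 | T7 80-84 | T1 84-85 | T2 85-87 | T3 87-89 | T4 89-93 | T5 93-97 | T6 97-98 | T5 98-100 |
Completion: T1=85  T2=87  T3=89  T4=93  T5=100  T6=98  T7=84
Turnaround (C−A): T1=85  T2=87  T3=89  T4=93  T5=100  T6=98  T7=84

27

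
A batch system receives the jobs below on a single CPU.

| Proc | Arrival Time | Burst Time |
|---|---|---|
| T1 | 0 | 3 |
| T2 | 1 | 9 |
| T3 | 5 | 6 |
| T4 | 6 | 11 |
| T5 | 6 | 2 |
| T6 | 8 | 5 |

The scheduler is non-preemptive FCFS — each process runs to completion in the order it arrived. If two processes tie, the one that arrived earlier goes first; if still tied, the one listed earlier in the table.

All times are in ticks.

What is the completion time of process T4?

Timeline: | T1 0-3 | T2 3-12 | T3 12-18 | T4 18-29 | T5 29-31 | T6 31-36 |
Completion: T1=3  T2=12  T3=18  T4=29  T5=31  T6=36
Turnaround (C−A): T1=3  T2=11  T3=13  T4=23  T5=25  T6=28

29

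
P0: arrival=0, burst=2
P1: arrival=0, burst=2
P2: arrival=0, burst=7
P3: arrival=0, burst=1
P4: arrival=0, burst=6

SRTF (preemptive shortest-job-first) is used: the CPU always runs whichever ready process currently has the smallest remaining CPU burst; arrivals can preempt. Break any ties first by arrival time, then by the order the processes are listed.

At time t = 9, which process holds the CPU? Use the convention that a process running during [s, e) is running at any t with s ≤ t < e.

P4

Timeline: | P3 0-1 | P0 1-3 | P1 3-5 | P4 5-11 | P2 11-18 |
Completion: P0=3  P1=5  P2=18  P3=1  P4=11
Turnaround (C−A): P0=3  P1=5  P2=18  P3=1  P4=11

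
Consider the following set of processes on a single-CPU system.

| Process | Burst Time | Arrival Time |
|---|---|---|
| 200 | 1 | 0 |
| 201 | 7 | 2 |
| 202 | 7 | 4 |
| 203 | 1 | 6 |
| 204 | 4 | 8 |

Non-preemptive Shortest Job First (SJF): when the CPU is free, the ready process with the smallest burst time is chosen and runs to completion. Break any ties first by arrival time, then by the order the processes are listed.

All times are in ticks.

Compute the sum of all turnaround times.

35

Gantt: | 200 0-1 | idle 1-2 | 201 2-9 | 203 9-10 | 204 10-14 | 202 14-21 |
Completion: 200=1  201=9  202=21  203=10  204=14
Turnaround = completion − arrival: 200=1, 201=7, 202=17, 203=4, 204=6
Total turnaround = 1 + 7 + 17 + 4 + 6 = 35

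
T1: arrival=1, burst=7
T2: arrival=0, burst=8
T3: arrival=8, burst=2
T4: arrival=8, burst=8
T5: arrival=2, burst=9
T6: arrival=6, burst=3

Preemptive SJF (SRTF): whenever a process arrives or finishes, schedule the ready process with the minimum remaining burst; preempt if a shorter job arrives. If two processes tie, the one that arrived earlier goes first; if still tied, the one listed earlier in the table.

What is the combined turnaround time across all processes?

Timeline: | T2 0-8 | T3 8-10 | T6 10-13 | T1 13-20 | T4 20-28 | T5 28-37 |
Completion: T1=20  T2=8  T3=10  T4=28  T5=37  T6=13
Turnaround (C−A): T1=19  T2=8  T3=2  T4=20  T5=35  T6=7
Turnaround = completion − arrival: T1=19, T2=8, T3=2, T4=20, T5=35, T6=7
Total turnaround = 19 + 8 + 2 + 20 + 35 + 7 = 91

91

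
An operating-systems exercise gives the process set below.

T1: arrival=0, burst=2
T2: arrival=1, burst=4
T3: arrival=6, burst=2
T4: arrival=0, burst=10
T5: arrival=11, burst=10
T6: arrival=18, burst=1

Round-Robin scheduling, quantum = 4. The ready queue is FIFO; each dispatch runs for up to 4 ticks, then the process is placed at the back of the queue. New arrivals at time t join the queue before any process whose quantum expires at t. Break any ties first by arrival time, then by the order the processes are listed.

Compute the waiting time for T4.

Timeline: | T1 0-2 | T4 2-6 | T2 6-10 | T3 10-12 | T4 12-16 | T5 16-20 | T4 20-22 | T6 22-23 | T5 23-29 |
Completion: T1=2  T2=10  T3=12  T4=22  T5=29  T6=23
Waiting(T4) = turnaround − burst = 22 − 10 = 12

12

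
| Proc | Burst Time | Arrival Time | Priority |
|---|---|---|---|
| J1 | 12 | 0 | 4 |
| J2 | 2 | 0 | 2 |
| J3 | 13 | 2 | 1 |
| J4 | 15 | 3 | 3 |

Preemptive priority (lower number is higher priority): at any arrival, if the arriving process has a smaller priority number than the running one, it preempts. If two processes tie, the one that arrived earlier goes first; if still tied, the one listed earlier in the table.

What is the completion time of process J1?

Timeline: | J2 0-2 | J3 2-15 | J4 15-30 | J1 30-42 |
Completion: J1=42  J2=2  J3=15  J4=30
Turnaround (C−A): J1=42  J2=2  J3=13  J4=27

42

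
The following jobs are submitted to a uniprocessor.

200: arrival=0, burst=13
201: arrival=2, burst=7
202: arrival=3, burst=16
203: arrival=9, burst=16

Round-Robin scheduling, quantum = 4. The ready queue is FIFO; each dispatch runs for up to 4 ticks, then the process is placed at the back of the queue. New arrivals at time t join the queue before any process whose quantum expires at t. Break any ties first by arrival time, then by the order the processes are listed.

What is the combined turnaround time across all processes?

Timeline: | 200 0-4 | 201 4-8 | 202 8-12 | 200 12-16 | 201 16-19 | 203 19-23 | 202 23-27 | 200 27-31 | 203 31-35 | 202 35-39 | 200 39-40 | 203 40-44 | 202 44-48 | 203 48-52 |
Completion: 200=40  201=19  202=48  203=52
Turnaround = completion − arrival: 200=40, 201=17, 202=45, 203=43
Total turnaround = 40 + 17 + 45 + 43 = 145

145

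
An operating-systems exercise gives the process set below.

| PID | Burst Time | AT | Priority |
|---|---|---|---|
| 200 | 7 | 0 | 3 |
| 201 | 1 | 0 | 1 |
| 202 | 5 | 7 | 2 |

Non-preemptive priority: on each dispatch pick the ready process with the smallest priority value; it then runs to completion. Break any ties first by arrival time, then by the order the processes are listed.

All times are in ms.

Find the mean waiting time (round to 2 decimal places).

Schedule: | 201 0-1 | 200 1-8 | 202 8-13 |
Completion: 200=8  201=1  202=13
Waiting times: 200=1, 201=0, 202=1
Average waiting = (1+0+1) / 3 = 2/3 = 0.67

0.67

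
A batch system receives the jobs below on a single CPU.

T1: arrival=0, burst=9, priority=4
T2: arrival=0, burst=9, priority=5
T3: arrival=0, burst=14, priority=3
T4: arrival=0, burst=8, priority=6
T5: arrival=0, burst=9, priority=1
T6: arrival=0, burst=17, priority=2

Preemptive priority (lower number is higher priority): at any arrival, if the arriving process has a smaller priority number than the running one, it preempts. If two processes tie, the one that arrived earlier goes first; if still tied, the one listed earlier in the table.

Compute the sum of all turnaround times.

Timeline: | T5 0-9 | T6 9-26 | T3 26-40 | T1 40-49 | T2 49-58 | T4 58-66 |
Completion: T1=49  T2=58  T3=40  T4=66  T5=9  T6=26
Turnaround (C−A): T1=49  T2=58  T3=40  T4=66  T5=9  T6=26
Turnaround = completion − arrival: T1=49, T2=58, T3=40, T4=66, T5=9, T6=26
Total turnaround = 49 + 58 + 40 + 66 + 9 + 26 = 248

248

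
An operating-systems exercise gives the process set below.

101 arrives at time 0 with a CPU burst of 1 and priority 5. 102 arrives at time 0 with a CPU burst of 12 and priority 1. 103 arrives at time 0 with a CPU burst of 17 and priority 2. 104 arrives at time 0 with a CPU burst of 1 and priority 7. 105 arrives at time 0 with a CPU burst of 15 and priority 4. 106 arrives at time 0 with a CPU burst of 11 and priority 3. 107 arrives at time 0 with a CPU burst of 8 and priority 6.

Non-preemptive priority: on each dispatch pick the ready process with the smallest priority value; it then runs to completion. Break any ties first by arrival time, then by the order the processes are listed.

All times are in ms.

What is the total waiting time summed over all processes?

Schedule: | 102 0-12 | 103 12-29 | 106 29-40 | 105 40-55 | 101 55-56 | 107 56-64 | 104 64-65 |
Completion: 101=56  102=12  103=29  104=65  105=55  106=40  107=64
Waiting = turnaround − burst: 101=55, 102=0, 103=12, 104=64, 105=40, 106=29, 107=56
Total waiting = 55 + 0 + 12 + 64 + 40 + 29 + 56 = 256

256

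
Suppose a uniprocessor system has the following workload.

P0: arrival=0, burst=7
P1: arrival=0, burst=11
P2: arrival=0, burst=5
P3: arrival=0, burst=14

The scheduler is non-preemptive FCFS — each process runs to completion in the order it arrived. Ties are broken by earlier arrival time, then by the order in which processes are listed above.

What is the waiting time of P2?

18

Timeline: | P0 0-7 | P1 7-18 | P2 18-23 | P3 23-37 |
Completion: P0=7  P1=18  P2=23  P3=37
Waiting(P2) = turnaround − burst = 23 − 5 = 18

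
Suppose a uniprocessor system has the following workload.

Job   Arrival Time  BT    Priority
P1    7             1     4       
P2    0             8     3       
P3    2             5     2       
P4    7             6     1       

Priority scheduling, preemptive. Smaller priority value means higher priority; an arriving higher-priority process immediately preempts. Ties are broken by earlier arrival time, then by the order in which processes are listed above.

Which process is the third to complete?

P2

Timeline: | P2 0-2 | P3 2-7 | P4 7-13 | P2 13-19 | P1 19-20 |
Completion: P1=20  P2=19  P3=7  P4=13
Finish order: P3 → P4 → P2 → P1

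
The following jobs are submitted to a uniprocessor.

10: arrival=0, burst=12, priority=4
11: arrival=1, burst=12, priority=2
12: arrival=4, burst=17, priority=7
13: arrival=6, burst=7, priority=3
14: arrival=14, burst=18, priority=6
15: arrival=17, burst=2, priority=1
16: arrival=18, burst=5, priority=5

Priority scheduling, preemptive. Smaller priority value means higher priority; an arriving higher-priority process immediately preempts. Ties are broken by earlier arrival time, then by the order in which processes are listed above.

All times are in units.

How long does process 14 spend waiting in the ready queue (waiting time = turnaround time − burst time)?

Schedule: | 10 0-1 | 11 1-13 | 13 13-17 | 15 17-19 | 13 19-22 | 10 22-33 | 16 33-38 | 14 38-56 | 12 56-73 |
Completion: 10=33  11=13  12=73  13=22  14=56  15=19  16=38
Waiting(14) = turnaround − burst = 42 − 18 = 24

24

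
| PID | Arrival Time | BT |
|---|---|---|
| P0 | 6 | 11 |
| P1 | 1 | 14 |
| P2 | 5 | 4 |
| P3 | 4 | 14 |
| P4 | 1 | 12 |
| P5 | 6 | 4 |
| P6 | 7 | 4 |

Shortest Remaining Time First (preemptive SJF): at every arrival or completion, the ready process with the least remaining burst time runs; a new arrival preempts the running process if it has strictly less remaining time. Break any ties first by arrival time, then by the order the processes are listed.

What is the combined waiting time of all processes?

121

Gantt: | idle 0-1 | P4 1-5 | P2 5-9 | P5 9-13 | P6 13-17 | P4 17-25 | P0 25-36 | P1 36-50 | P3 50-64 |
Completion: P0=36  P1=50  P2=9  P3=64  P4=25  P5=13  P6=17
Waiting = turnaround − burst: P0=19, P1=35, P2=0, P3=46, P4=12, P5=3, P6=6
Total waiting = 19 + 35 + 0 + 46 + 12 + 3 + 6 = 121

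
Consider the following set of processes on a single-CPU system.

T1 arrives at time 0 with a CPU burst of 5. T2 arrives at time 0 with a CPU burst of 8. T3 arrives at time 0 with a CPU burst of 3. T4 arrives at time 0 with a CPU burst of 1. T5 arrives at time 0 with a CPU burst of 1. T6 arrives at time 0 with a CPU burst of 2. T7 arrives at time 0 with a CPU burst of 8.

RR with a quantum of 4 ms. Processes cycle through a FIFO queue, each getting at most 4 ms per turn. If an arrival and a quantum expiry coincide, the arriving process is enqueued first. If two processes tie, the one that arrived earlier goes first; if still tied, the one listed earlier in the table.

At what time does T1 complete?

Gantt: | T1 0-4 | T2 4-8 | T3 8-11 | T4 11-12 | T5 12-13 | T6 13-15 | T7 15-19 | T1 19-20 | T2 20-24 | T7 24-28 |
Completion: T1=20  T2=24  T3=11  T4=12  T5=13  T6=15  T7=28

20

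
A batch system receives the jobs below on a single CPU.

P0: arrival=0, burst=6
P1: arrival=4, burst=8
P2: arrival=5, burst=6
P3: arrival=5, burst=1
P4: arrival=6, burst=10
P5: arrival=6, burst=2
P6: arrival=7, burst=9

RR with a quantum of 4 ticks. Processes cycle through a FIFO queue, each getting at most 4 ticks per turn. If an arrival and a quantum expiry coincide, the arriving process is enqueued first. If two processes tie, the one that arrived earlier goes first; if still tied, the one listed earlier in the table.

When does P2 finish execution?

31

Schedule: | P0 0-4 | P1 4-8 | P0 8-10 | P2 10-14 | P3 14-15 | P4 15-19 | P5 19-21 | P6 21-25 | P1 25-29 | P2 29-31 | P4 31-35 | P6 35-39 | P4 39-41 | P6 41-42 |
Completion: P0=10  P1=29  P2=31  P3=15  P4=41  P5=21  P6=42
Turnaround (C−A): P0=10  P1=25  P2=26  P3=10  P4=35  P5=15  P6=35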